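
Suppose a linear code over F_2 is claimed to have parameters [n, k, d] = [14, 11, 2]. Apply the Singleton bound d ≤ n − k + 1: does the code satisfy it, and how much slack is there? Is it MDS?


Singleton RHS = n − k + 1 = 4, slack = 2, bound satisfied, not MDS.

Singleton bound: d ≤ n − k + 1.
Here n = 14, k = 11, so n − k + 1 = 4.
Given d = 2, check d ≤ 4: YES.
Slack = (n − k + 1) − d = 2.
The code is NOT MDS (slack = 2 > 0).
Description: the claimed parameters are [14, 11, 2]_2; such a code would be non-MDS.


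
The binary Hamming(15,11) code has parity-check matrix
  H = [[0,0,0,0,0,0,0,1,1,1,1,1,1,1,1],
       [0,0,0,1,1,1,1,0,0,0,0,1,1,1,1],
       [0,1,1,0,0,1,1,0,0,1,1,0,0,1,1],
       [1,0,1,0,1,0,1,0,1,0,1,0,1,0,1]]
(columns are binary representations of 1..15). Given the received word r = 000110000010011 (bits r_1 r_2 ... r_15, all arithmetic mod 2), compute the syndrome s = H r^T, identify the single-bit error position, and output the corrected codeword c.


s = (1, 0, 1, 1)^T, error position = 11, corrected codeword c = 000110000000011

Compute s = H r^T mod 2 one row at a time:
  s_1 = 0 + 0 + 0 + 1 + 0 + 0 + 1 + 1 = 3 ≡ 1 (mod 2).
  s_2 = 1 + 1 + 0 + 0 + 0 + 0 + 1 + 1 = 4 ≡ 0 (mod 2).
  s_3 = 0 + 0 + 0 + 0 + 0 + 1 + 1 + 1 = 3 ≡ 1 (mod 2).
  s_4 = 0 + 0 + 1 + 0 + 0 + 1 + 0 + 1 = 3 ≡ 1 (mod 2).
s = (1, 0, 1, 1)^T — this equals column 11 of H (binary 1011), so error is at position 11.
Correct: flip bit 11 of r = 000110000010011 to get c = 000110000000011.


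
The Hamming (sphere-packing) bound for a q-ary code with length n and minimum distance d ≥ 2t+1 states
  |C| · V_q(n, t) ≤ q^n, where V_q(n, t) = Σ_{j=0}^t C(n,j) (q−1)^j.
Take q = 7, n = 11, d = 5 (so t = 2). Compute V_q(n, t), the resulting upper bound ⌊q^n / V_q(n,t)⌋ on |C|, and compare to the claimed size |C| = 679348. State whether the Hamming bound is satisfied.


V_q(n, t) = 2047, q^n = 1977326743, Hamming bound = 965963, |C| = 679348 ≤ bound (satisfied).

Step 1: Compute V_q(n, t) = Σ_{j=0}^2 C(n, j) (q−1)^j.
  j = 0: C(11,0)·(6)^0 = 1·1 = 1.
  j = 1: C(11,1)·(6)^1 = 11·6 = 66.
  j = 2: C(11,2)·(6)^2 = 55·36 = 1980.
  V_q(n, t) = 1 + 66 + 1980 = 2047.
Step 2: q^n = 7^11 = 1977326743.
Step 3: Hamming bound ⌊q^n / V_q(n,t)⌋ = ⌊1977326743/2047⌋ = 965963.
Step 4: Compare |C| = 679348 to 965963: satisfied.
The claimed |C| lies below the Hamming bound.


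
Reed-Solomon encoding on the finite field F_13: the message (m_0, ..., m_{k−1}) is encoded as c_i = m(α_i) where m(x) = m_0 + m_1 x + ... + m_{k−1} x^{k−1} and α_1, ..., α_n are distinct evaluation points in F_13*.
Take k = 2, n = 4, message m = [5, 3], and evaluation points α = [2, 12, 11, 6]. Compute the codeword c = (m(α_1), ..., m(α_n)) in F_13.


c = [11, 2, 12, 10]

Message polynomial: m(x) = 5 + 3·x (mod 13).
For each evaluation point α_i, compute m(α_i) mod 13:
  α_1 = 2: Horner steps 3 → 11, so m(2) = 11.
  α_2 = 12: Horner steps 3 → 2, so m(12) = 2.
  α_3 = 11: Horner steps 3 → 12, so m(11) = 12.
  α_4 = 6: Horner steps 3 → 10, so m(6) = 10.
Codeword c = [11, 2, 12, 10] ∈ F_13^4.


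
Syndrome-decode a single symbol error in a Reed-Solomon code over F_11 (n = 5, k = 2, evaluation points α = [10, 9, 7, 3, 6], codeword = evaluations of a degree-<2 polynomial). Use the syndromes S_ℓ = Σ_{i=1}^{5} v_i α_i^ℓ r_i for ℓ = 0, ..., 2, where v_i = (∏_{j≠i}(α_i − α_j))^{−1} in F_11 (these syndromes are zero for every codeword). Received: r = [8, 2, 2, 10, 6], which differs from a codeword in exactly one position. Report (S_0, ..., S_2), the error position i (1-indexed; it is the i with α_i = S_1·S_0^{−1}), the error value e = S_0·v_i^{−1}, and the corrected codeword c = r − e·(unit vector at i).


S = (6, 9, 8), error at position 3, error magnitude e = 1, c = [8, 2, 1, 10, 6].

Step 1: column multipliers v_i = (∏_{j≠i}(α_i − α_j))^{−1} mod 11.
  i = 1 (α = 10): (10−9)(10−7)(10−3)(10−6) = 1·3·7·4 = 84 ≡ 7, so v_1 = 7^{−1} = 8 (mod 11).
  i = 2 (α = 9): (9−10)(9−7)(9−3)(9−6) = (−1)·2·6·3 = −36 ≡ 8, so v_2 = 8^{−1} = 7 (mod 11).
  i = 3 (α = 7): (7−10)(7−9)(7−3)(7−6) = (−3)·(−2)·4·1 = 24 ≡ 2, so v_3 = 2^{−1} = 6 (mod 11).
  i = 4 (α = 3): (3−10)(3−9)(3−7)(3−6) = (−7)·(−6)·(−4)·(−3) = 504 ≡ 9, so v_4 = 9^{−1} = 5 (mod 11).
  i = 5 (α = 6): (6−10)(6−9)(6−7)(6−3) = (−4)·(−3)·(−1)·3 = −36 ≡ 8, so v_5 = 8^{−1} = 7 (mod 11).
  v = [8, 7, 6, 5, 7].
Step 2: syndromes of r = [8, 2, 2, 10, 6] (all sums mod 11).
  S_0 = Σ v_i r_i = 8·8 + 7·2 + 6·2 + 5·10 + 7·6 = 182 ≡ 6.
  S_1 = Σ v_i α_i r_i = 8·10·8 + 7·9·2 + 6·7·2 + 5·3·10 + 7·6·6 = 1252 ≡ 9.
  α_i^2 mod 11 = [1, 4, 5, 9, 3].
  S_2 = Σ v_i α_i^2 r_i = 8·1·8 + 7·4·2 + 6·5·2 + 5·9·10 + 7·3·6 = 756 ≡ 8.
  S = (6, 9, 8) ≠ 0, so r is not a codeword (an error is present).
Step 3: locate the error. For a single error e at position i, S_ℓ = v_i·e·α_i^ℓ, so α_err = S_1/S_0.
  S_0^{−1} = 6^{−1} = 2 (mod 11), so α_err = 9·2 = 18 ≡ 7 = α_3. Error position i = 3.
  Consistency check: S_2/S_1 = 8·5 = 40 ≡ 7 = α_err ✓ (single-error assumption holds).
Step 4: error magnitude e = S_0/v_3 = S_0·∏_{j≠3}(α_3 − α_j) = 6·2 = 12 ≡ 1 (mod 11).
Step 5: correct position 3: c_3 = r_3 − e = 2 − 1 ≡ 1 (mod 11). Hence c = [8, 2, 1, 10, 6].
  Check: interpolating c through the α_i gives m(x) = 3 + 6·x (degree < 2) with m(α_i) = c_i for every i, so c is indeed a codeword.


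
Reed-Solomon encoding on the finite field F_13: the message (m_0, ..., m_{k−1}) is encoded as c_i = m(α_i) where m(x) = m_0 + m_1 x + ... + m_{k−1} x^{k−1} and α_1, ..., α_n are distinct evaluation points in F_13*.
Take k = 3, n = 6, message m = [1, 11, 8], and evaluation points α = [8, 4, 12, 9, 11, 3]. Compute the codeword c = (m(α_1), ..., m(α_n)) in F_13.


c = [3, 4, 11, 7, 11, 2]

Message polynomial: m(x) = 1 + 11·x + 8·x^2 (mod 13).
For each evaluation point α_i, compute m(α_i) mod 13:
  α_1 = 8: Horner steps 8 → 10 → 3, so m(8) = 3.
  α_2 = 4: Horner steps 8 → 4 → 4, so m(4) = 4.
  α_3 = 12: Horner steps 8 → 3 → 11, so m(12) = 11.
  α_4 = 9: Horner steps 8 → 5 → 7, so m(9) = 7.
  α_5 = 11: Horner steps 8 → 8 → 11, so m(11) = 11.
  α_6 = 3: Horner steps 8 → 9 → 2, so m(3) = 2.
Codeword c = [3, 4, 11, 7, 11, 2] ∈ F_13^6.


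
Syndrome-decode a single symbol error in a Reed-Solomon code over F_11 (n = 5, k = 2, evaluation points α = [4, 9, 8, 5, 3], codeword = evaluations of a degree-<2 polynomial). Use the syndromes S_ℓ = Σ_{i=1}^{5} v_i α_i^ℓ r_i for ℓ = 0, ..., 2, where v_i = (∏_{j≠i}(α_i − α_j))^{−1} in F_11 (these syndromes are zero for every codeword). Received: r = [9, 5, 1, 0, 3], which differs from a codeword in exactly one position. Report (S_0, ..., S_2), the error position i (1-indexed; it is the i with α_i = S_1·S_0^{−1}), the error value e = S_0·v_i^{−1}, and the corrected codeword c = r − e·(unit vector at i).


S = (1, 4, 5), error at position 1, error magnitude e = 2, c = [7, 5, 1, 0, 3].

Step 1: column multipliers v_i = (∏_{j≠i}(α_i − α_j))^{−1} mod 11.
  i = 1 (α = 4): (4−9)(4−8)(4−5)(4−3) = (−5)·(−4)·(−1)·1 = −20 ≡ 2, so v_1 = 2^{−1} = 6 (mod 11).
  i = 2 (α = 9): (9−4)(9−8)(9−5)(9−3) = 5·1·4·6 = 120 ≡ 10, so v_2 = 10^{−1} = 10 (mod 11).
  i = 3 (α = 8): (8−4)(8−9)(8−5)(8−3) = 4·(−1)·3·5 = −60 ≡ 6, so v_3 = 6^{−1} = 2 (mod 11).
  i = 4 (α = 5): (5−4)(5−9)(5−8)(5−3) = 1·(−4)·(−3)·2 = 24 ≡ 2, so v_4 = 2^{−1} = 6 (mod 11).
  i = 5 (α = 3): (3−4)(3−9)(3−8)(3−5) = (−1)·(−6)·(−5)·(−2) = 60 ≡ 5, so v_5 = 5^{−1} = 9 (mod 11).
  v = [6, 10, 2, 6, 9].
Step 2: syndromes of r = [9, 5, 1, 0, 3] (all sums mod 11).
  S_0 = Σ v_i r_i = 6·9 + 10·5 + 2·1 + 6·0 + 9·3 = 133 ≡ 1.
  S_1 = Σ v_i α_i r_i = 6·4·9 + 10·9·5 + 2·8·1 + 6·5·0 + 9·3·3 = 763 ≡ 4.
  α_i^2 mod 11 = [5, 4, 9, 3, 9].
  S_2 = Σ v_i α_i^2 r_i = 6·5·9 + 10·4·5 + 2·9·1 + 6·3·0 + 9·9·3 = 731 ≡ 5.
  S = (1, 4, 5) ≠ 0, so r is not a codeword (an error is present).
Step 3: locate the error. For a single error e at position i, S_ℓ = v_i·e·α_i^ℓ, so α_err = S_1/S_0.
  S_0^{−1} = 1^{−1} = 1 (mod 11), so α_err = 4·1 = 4 ≡ 4 = α_1. Error position i = 1.
  Consistency check: S_2/S_1 = 5·3 = 15 ≡ 4 = α_err ✓ (single-error assumption holds).
Step 4: error magnitude e = S_0/v_1 = S_0·∏_{j≠1}(α_1 − α_j) = 1·2 = 2 ≡ 2 (mod 11).
Step 5: correct position 1: c_1 = r_1 − e = 9 − 2 ≡ 7 (mod 11). Hence c = [7, 5, 1, 0, 3].
  Check: interpolating c through the α_i gives m(x) = 2 + 4·x (degree < 2) with m(α_i) = c_i for every i, so c is indeed a codeword.


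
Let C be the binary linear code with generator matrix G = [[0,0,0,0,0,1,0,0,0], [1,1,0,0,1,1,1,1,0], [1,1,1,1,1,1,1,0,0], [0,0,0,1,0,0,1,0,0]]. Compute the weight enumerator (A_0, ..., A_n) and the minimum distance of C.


Weight distribution: A_0 = 1, A_1 = 1, A_2 = 1, A_3 = 3, A_4 = 3, A_5 = 3, A_6 = 3, A_7 = 1. Minimum distance d = 1.

Enumerate all 2^4 = 16 messages m ∈ F_2^4.
For each, compute codeword c = mG in F_2^9, then tally its weight.
  m = 0000 → c = 000000000, weight = 0.
  m = 1000 → c = 000001000, weight = 1.
  m = 0100 → c = 110011110, weight = 6.
  m = 1100 → c = 110010110, weight = 5.
  m = 0010 → c = 111111100, weight = 7.
  m = 1010 → c = 111110100, weight = 6.
  m = 0110 → c = 001100010, weight = 3.
  m = 1110 → c = 001101010, weight = 4.
  m = 0001 → c = 000100100, weight = 2.
  m = 1001 → c = 000101100, weight = 3.
  m = 0101 → c = 110111010, weight = 6.
  m = 1101 → c = 110110010, weight = 5.
  m = 0011 → c = 111011000, weight = 5.
  m = 1011 → c = 111010000, weight = 4.
  m = 0111 → c = 001000110, weight = 3.
  m = 1111 → c = 001001110, weight = 4.
Tally weights:
  weight 0: 1 codewords.
  weight 1: 1 codewords.
  weight 2: 1 codewords.
  weight 3: 3 codewords.
  weight 4: 3 codewords.
  weight 5: 3 codewords.
  weight 6: 3 codewords.
  weight 7: 1 codewords.
Minimum distance d = smallest w > 0 with A_w > 0 = 1.
Sanity: Σ A_w = 16 = 2^4 = 16 ✓.


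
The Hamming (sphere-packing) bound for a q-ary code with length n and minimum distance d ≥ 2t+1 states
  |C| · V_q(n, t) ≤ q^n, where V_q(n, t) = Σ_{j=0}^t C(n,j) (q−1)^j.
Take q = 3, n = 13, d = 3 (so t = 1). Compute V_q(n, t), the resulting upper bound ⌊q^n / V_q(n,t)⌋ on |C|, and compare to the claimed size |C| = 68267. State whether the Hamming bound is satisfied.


V_q(n, t) = 27, q^n = 1594323, Hamming bound = 59049, |C| = 68267 > bound (violated).

Step 1: Compute V_q(n, t) = Σ_{j=0}^1 C(n, j) (q−1)^j.
  j = 0: C(13,0)·(2)^0 = 1·1 = 1.
  j = 1: C(13,1)·(2)^1 = 13·2 = 26.
  V_q(n, t) = 1 + 26 = 27.
Step 2: q^n = 3^13 = 1594323.
Step 3: Hamming bound ⌊q^n / V_q(n,t)⌋ = ⌊1594323/27⌋ = 59049.
Step 4: Compare |C| = 68267 to 59049: violated.
The claimed |C| lies above the Hamming bound, so no 3-ary code of length 13 with d ≥ 3 can have 68267 codewords.


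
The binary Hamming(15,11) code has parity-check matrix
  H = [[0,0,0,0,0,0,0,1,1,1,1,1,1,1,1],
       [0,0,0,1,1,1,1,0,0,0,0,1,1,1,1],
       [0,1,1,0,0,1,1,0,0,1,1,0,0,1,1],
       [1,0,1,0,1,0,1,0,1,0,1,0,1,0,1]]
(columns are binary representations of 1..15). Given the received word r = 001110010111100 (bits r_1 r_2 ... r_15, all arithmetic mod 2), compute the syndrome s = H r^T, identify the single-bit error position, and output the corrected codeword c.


s = (1, 0, 1, 0)^T, error position = 10, corrected codeword c = 001110010011100

Compute s = H r^T mod 2 one row at a time:
  s_1 = 1 + 0 + 1 + 1 + 1 + 1 + 0 + 0 = 5 ≡ 1 (mod 2).
  s_2 = 1 + 1 + 0 + 0 + 1 + 1 + 0 + 0 = 4 ≡ 0 (mod 2).
  s_3 = 0 + 1 + 0 + 0 + 1 + 1 + 0 + 0 = 3 ≡ 1 (mod 2).
  s_4 = 0 + 1 + 1 + 0 + 0 + 1 + 1 + 0 = 4 ≡ 0 (mod 2).
s = (1, 0, 1, 0)^T — this equals column 10 of H (binary 1010), so error is at position 10.
Correct: flip bit 10 of r = 001110010111100 to get c = 001110010011100.


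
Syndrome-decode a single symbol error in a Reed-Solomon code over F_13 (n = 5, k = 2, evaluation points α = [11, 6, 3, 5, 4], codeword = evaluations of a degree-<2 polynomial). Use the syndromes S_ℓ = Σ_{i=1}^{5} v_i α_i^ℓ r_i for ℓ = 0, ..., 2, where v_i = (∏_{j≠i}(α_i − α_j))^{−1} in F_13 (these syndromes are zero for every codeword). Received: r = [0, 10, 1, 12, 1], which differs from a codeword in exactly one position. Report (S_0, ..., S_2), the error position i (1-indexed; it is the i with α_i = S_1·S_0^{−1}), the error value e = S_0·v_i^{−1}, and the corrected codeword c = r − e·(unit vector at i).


S = (7, 8, 11), error at position 3, error magnitude e = 11, c = [0, 10, 3, 12, 1].

Step 1: column multipliers v_i = (∏_{j≠i}(α_i − α_j))^{−1} mod 13.
  i = 1 (α = 11): (11−6)(11−3)(11−5)(11−4) = 5·8·6·7 = 1680 ≡ 3, so v_1 = 3^{−1} = 9 (mod 13).
  i = 2 (α = 6): (6−11)(6−3)(6−5)(6−4) = (−5)·3·1·2 = −30 ≡ 9, so v_2 = 9^{−1} = 3 (mod 13).
  i = 3 (α = 3): (3−11)(3−6)(3−5)(3−4) = (−8)·(−3)·(−2)·(−1) = 48 ≡ 9, so v_3 = 9^{−1} = 3 (mod 13).
  i = 4 (α = 5): (5−11)(5−6)(5−3)(5−4) = (−6)·(−1)·2·1 = 12 ≡ 12, so v_4 = 12^{−1} = 12 (mod 13).
  i = 5 (α = 4): (4−11)(4−6)(4−3)(4−5) = (−7)·(−2)·1·(−1) = −14 ≡ 12, so v_5 = 12^{−1} = 12 (mod 13).
  v = [9, 3, 3, 12, 12].
Step 2: syndromes of r = [0, 10, 1, 12, 1] (all sums mod 13).
  S_0 = Σ v_i r_i = 9·0 + 3·10 + 3·1 + 12·12 + 12·1 = 189 ≡ 7.
  S_1 = Σ v_i α_i r_i = 9·11·0 + 3·6·10 + 3·3·1 + 12·5·12 + 12·4·1 = 957 ≡ 8.
  α_i^2 mod 13 = [4, 10, 9, 12, 3].
  S_2 = Σ v_i α_i^2 r_i = 9·4·0 + 3·10·10 + 3·9·1 + 12·12·12 + 12·3·1 = 2091 ≡ 11.
  S = (7, 8, 11) ≠ 0, so r is not a codeword (an error is present).
Step 3: locate the error. For a single error e at position i, S_ℓ = v_i·e·α_i^ℓ, so α_err = S_1/S_0.
  S_0^{−1} = 7^{−1} = 2 (mod 13), so α_err = 8·2 = 16 ≡ 3 = α_3. Error position i = 3.
  Consistency check: S_2/S_1 = 11·5 = 55 ≡ 3 = α_err ✓ (single-error assumption holds).
Step 4: error magnitude e = S_0/v_3 = S_0·∏_{j≠3}(α_3 − α_j) = 7·9 = 63 ≡ 11 (mod 13).
Step 5: correct position 3: c_3 = r_3 − e = 1 − 11 ≡ 3 (mod 13). Hence c = [0, 10, 3, 12, 1].
  Check: interpolating c through the α_i gives m(x) = 9 + 11·x (degree < 2) with m(α_i) = c_i for every i, so c is indeed a codeword.


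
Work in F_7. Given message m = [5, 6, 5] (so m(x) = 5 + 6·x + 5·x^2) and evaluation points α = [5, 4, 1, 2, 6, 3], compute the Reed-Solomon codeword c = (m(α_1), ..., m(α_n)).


c = [6, 4, 2, 2, 4, 5]

Message polynomial: m(x) = 5 + 6·x + 5·x^2 (mod 7).
For each evaluation point α_i, compute m(α_i) mod 7:
  α_1 = 5: Horner steps 5 → 3 → 6, so m(5) = 6.
  α_2 = 4: Horner steps 5 → 5 → 4, so m(4) = 4.
  α_3 = 1: Horner steps 5 → 4 → 2, so m(1) = 2.
  α_4 = 2: Horner steps 5 → 2 → 2, so m(2) = 2.
  α_5 = 6: Horner steps 5 → 1 → 4, so m(6) = 4.
  α_6 = 3: Horner steps 5 → 0 → 5, so m(3) = 5.
Codeword c = [6, 4, 2, 2, 4, 5] ∈ F_7^6.


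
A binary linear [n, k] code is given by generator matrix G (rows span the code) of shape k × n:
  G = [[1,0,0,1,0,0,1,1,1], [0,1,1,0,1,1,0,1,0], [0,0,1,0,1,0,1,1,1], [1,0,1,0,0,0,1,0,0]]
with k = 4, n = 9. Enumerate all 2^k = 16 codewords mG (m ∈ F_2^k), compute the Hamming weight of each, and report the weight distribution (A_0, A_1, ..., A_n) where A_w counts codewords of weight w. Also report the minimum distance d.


Weight distribution: A_0 = 1, A_3 = 2, A_4 = 4, A_5 = 6, A_6 = 2, A_8 = 1. Minimum distance d = 3.

Enumerate all 2^4 = 16 messages m ∈ F_2^4.
For each, compute codeword c = mG in F_2^9, then tally its weight.
  m = 0000 → c = 000000000, weight = 0.
  m = 1000 → c = 100100111, weight = 5.
  m = 0100 → c = 011011010, weight = 5.
  m = 1100 → c = 111111101, weight = 8.
  m = 0010 → c = 001010111, weight = 5.
  m = 1010 → c = 101110000, weight = 4.
  m = 0110 → c = 010001101, weight = 4.
  m = 1110 → c = 110101010, weight = 5.
  m = 0001 → c = 101000100, weight = 3.
  m = 1001 → c = 001100011, weight = 4.
  m = 0101 → c = 110011110, weight = 6.
  m = 1101 → c = 010111001, weight = 5.
  m = 0011 → c = 100010011, weight = 4.
  m = 1011 → c = 000110100, weight = 3.
  m = 0111 → c = 111001001, weight = 5.
  m = 1111 → c = 011101110, weight = 6.
Tally weights:
  weight 0: 1 codewords.
  weight 3: 2 codewords.
  weight 4: 4 codewords.
  weight 5: 6 codewords.
  weight 6: 2 codewords.
  weight 8: 1 codewords.
Minimum distance d = smallest w > 0 with A_w > 0 = 3.
Sanity: Σ A_w = 16 = 2^4 = 16 ✓.


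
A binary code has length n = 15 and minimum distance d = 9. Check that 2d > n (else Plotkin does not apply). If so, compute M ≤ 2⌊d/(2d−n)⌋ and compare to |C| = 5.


Plotkin bound M ≤ 6; given |C| = 5 ≤ bound (satisfied).

Check applicability: 2d = 18, n = 15.
2d − n = 3 > 0, so Plotkin applies.
Compute d/(2d−n) = 9/3 ≈ 3.0000.
⌊d/(2d−n)⌋ = 3.
Plotkin bound: M ≤ 2·3 = 6.
Given |C| = 5, check: satisfied.
This |C| is below the Plotkin bound.


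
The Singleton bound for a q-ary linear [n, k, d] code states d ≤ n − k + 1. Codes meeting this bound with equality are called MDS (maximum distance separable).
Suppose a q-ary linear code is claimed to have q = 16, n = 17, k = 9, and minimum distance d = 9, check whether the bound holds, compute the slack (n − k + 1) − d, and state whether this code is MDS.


Singleton RHS = n − k + 1 = 9, slack = 0, bound satisfied, MDS.

Singleton bound: d ≤ n − k + 1.
Here n = 17, k = 9, so n − k + 1 = 9.
Given d = 9, check d ≤ 9: YES.
Slack = (n − k + 1) − d = 0.
The code is MDS (slack = 0).
Description: the claimed parameters are [17, 9, 9]_16; such a code would be MDS (meets Singleton bound).


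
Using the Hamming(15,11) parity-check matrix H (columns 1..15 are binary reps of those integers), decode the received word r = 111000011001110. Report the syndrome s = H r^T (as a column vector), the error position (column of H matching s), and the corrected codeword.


s = (1, 1, 1, 0)^T, error position = 14, corrected codeword c = 111000011001100

Compute s = H r^T mod 2 one row at a time:
  s_1 = 1 + 1 + 0 + 0 + 1 + 1 + 1 + 0 = 5 ≡ 1 (mod 2).
  s_2 = 0 + 0 + 0 + 0 + 1 + 1 + 1 + 0 = 3 ≡ 1 (mod 2).
  s_3 = 1 + 1 + 0 + 0 + 0 + 0 + 1 + 0 = 3 ≡ 1 (mod 2).
  s_4 = 1 + 1 + 0 + 0 + 1 + 0 + 1 + 0 = 4 ≡ 0 (mod 2).
s = (1, 1, 1, 0)^T — this equals column 14 of H (binary 1110), so error is at position 14.
Correct: flip bit 14 of r = 111000011001110 to get c = 111000011001100.


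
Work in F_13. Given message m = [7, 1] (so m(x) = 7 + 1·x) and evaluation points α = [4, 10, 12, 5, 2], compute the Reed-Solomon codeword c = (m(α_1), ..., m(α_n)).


c = [11, 4, 6, 12, 9]

Message polynomial: m(x) = 7 + 1·x (mod 13).
For each evaluation point α_i, compute m(α_i) mod 13:
  α_1 = 4: Horner steps 1 → 11, so m(4) = 11.
  α_2 = 10: Horner steps 1 → 4, so m(10) = 4.
  α_3 = 12: Horner steps 1 → 6, so m(12) = 6.
  α_4 = 5: Horner steps 1 → 12, so m(5) = 12.
  α_5 = 2: Horner steps 1 → 9, so m(2) = 9.
Codeword c = [11, 4, 6, 12, 9] ∈ F_13^5.


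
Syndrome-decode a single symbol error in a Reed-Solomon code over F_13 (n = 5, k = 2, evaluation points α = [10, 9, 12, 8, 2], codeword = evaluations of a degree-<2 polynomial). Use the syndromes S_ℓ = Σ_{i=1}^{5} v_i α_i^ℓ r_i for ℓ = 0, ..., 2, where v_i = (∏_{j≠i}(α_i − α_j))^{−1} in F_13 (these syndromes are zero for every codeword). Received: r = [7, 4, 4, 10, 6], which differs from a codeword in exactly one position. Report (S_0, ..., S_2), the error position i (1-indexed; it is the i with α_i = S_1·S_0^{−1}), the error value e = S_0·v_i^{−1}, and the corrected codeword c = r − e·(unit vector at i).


S = (10, 12, 4), error at position 2, error magnitude e = 2, c = [7, 2, 4, 10, 6].

Step 1: column multipliers v_i = (∏_{j≠i}(α_i − α_j))^{−1} mod 13.
  i = 1 (α = 10): (10−9)(10−12)(10−8)(10−2) = 1·(−2)·2·8 = −32 ≡ 7, so v_1 = 7^{−1} = 2 (mod 13).
  i = 2 (α = 9): (9−10)(9−12)(9−8)(9−2) = (−1)·(−3)·1·7 = 21 ≡ 8, so v_2 = 8^{−1} = 5 (mod 13).
  i = 3 (α = 12): (12−10)(12−9)(12−8)(12−2) = 2·3·4·10 = 240 ≡ 6, so v_3 = 6^{−1} = 11 (mod 13).
  i = 4 (α = 8): (8−10)(8−9)(8−12)(8−2) = (−2)·(−1)·(−4)·6 = −48 ≡ 4, so v_4 = 4^{−1} = 10 (mod 13).
  i = 5 (α = 2): (2−10)(2−9)(2−12)(2−8) = (−8)·(−7)·(−10)·(−6) = 3360 ≡ 6, so v_5 = 6^{−1} = 11 (mod 13).
  v = [2, 5, 11, 10, 11].
Step 2: syndromes of r = [7, 4, 4, 10, 6] (all sums mod 13).
  S_0 = Σ v_i r_i = 2·7 + 5·4 + 11·4 + 10·10 + 11·6 = 244 ≡ 10.
  S_1 = Σ v_i α_i r_i = 2·10·7 + 5·9·4 + 11·12·4 + 10·8·10 + 11·2·6 = 1780 ≡ 12.
  α_i^2 mod 13 = [9, 3, 1, 12, 4].
  S_2 = Σ v_i α_i^2 r_i = 2·9·7 + 5·3·4 + 11·1·4 + 10·12·10 + 11·4·6 = 1694 ≡ 4.
  S = (10, 12, 4) ≠ 0, so r is not a codeword (an error is present).
Step 3: locate the error. For a single error e at position i, S_ℓ = v_i·e·α_i^ℓ, so α_err = S_1/S_0.
  S_0^{−1} = 10^{−1} = 4 (mod 13), so α_err = 12·4 = 48 ≡ 9 = α_2. Error position i = 2.
  Consistency check: S_2/S_1 = 4·12 = 48 ≡ 9 = α_err ✓ (single-error assumption holds).
Step 4: error magnitude e = S_0/v_2 = S_0·∏_{j≠2}(α_2 − α_j) = 10·8 = 80 ≡ 2 (mod 13).
Step 5: correct position 2: c_2 = r_2 − e = 4 − 2 ≡ 2 (mod 13). Hence c = [7, 2, 4, 10, 6].
  Check: interpolating c through the α_i gives m(x) = 9 + 5·x (degree < 2) with m(α_i) = c_i for every i, so c is indeed a codeword.


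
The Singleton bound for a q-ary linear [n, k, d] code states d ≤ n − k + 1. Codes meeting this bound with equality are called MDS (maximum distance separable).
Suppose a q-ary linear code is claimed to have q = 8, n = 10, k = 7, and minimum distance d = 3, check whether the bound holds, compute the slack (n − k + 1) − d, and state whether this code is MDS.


Singleton RHS = n − k + 1 = 4, slack = 1, bound satisfied, not MDS.

Singleton bound: d ≤ n − k + 1.
Here n = 10, k = 7, so n − k + 1 = 4.
Given d = 3, check d ≤ 4: YES.
Slack = (n − k + 1) − d = 1.
The code is NOT MDS (slack = 1 > 0).
Description: the claimed parameters are [10, 7, 3]_8; such a code would be non-MDS.


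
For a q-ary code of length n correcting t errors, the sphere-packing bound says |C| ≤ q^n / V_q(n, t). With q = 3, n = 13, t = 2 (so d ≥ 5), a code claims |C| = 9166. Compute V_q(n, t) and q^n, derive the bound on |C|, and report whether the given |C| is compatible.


V_q(n, t) = 339, q^n = 1594323, Hamming bound = 4703, |C| = 9166 > bound (violated).

Step 1: Compute V_q(n, t) = Σ_{j=0}^2 C(n, j) (q−1)^j.
  j = 0: C(13,0)·(2)^0 = 1·1 = 1.
  j = 1: C(13,1)·(2)^1 = 13·2 = 26.
  j = 2: C(13,2)·(2)^2 = 78·4 = 312.
  V_q(n, t) = 1 + 26 + 312 = 339.
Step 2: q^n = 3^13 = 1594323.
Step 3: Hamming bound ⌊q^n / V_q(n,t)⌋ = ⌊1594323/339⌋ = 4703.
Step 4: Compare |C| = 9166 to 4703: violated.
The claimed |C| lies above the Hamming bound, so no 3-ary code of length 13 with d ≥ 5 can have 9166 codewords.


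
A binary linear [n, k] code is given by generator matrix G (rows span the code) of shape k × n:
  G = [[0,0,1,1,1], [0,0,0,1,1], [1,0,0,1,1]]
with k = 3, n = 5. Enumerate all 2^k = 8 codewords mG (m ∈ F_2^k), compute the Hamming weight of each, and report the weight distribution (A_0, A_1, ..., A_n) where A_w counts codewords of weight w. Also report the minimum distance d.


Weight distribution: A_0 = 1, A_1 = 2, A_2 = 2, A_3 = 2, A_4 = 1. Minimum distance d = 1.

Enumerate all 2^3 = 8 messages m ∈ F_2^3.
For each, compute codeword c = mG in F_2^5, then tally its weight.
  m = 000 → c = 00000, weight = 0.
  m = 100 → c = 00111, weight = 3.
  m = 010 → c = 00011, weight = 2.
  m = 110 → c = 00100, weight = 1.
  m = 001 → c = 10011, weight = 3.
  m = 101 → c = 10100, weight = 2.
  m = 011 → c = 10000, weight = 1.
  m = 111 → c = 10111, weight = 4.
Tally weights:
  weight 0: 1 codewords.
  weight 1: 2 codewords.
  weight 2: 2 codewords.
  weight 3: 2 codewords.
  weight 4: 1 codewords.
Minimum distance d = smallest w > 0 with A_w > 0 = 1.
Sanity: Σ A_w = 8 = 2^3 = 8 ✓.


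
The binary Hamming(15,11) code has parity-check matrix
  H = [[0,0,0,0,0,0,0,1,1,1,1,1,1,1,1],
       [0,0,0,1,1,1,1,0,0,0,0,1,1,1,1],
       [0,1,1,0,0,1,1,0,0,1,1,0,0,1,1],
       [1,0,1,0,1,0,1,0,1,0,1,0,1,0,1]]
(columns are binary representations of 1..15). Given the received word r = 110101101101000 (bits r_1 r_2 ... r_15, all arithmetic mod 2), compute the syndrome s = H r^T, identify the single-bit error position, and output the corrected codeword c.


s = (1, 0, 0, 1)^T, error position = 9, corrected codeword c = 110101100101000

Compute s = H r^T mod 2 one row at a time:
  s_1 = 0 + 1 + 1 + 0 + 1 + 0 + 0 + 0 = 3 ≡ 1 (mod 2).
  s_2 = 1 + 0 + 1 + 1 + 1 + 0 + 0 + 0 = 4 ≡ 0 (mod 2).
  s_3 = 1 + 0 + 1 + 1 + 1 + 0 + 0 + 0 = 4 ≡ 0 (mod 2).
  s_4 = 1 + 0 + 0 + 1 + 1 + 0 + 0 + 0 = 3 ≡ 1 (mod 2).
s = (1, 0, 0, 1)^T — this equals column 9 of H (binary 1001), so error is at position 9.
Correct: flip bit 9 of r = 110101101101000 to get c = 110101100101000.


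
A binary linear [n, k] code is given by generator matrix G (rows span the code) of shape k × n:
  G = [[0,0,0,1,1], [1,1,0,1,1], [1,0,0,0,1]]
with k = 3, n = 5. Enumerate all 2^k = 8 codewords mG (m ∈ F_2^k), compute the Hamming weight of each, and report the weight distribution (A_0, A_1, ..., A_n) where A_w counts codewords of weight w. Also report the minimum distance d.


Weight distribution: A_0 = 1, A_2 = 6, A_4 = 1. Minimum distance d = 2.

Enumerate all 2^3 = 8 messages m ∈ F_2^3.
For each, compute codeword c = mG in F_2^5, then tally its weight.
  m = 000 → c = 00000, weight = 0.
  m = 100 → c = 00011, weight = 2.
  m = 010 → c = 11011, weight = 4.
  m = 110 → c = 11000, weight = 2.
  m = 001 → c = 10001, weight = 2.
  m = 101 → c = 10010, weight = 2.
  m = 011 → c = 01010, weight = 2.
  m = 111 → c = 01001, weight = 2.
Tally weights:
  weight 0: 1 codewords.
  weight 2: 6 codewords.
  weight 4: 1 codewords.
Minimum distance d = smallest w > 0 with A_w > 0 = 2.
Sanity: Σ A_w = 8 = 2^3 = 8 ✓.


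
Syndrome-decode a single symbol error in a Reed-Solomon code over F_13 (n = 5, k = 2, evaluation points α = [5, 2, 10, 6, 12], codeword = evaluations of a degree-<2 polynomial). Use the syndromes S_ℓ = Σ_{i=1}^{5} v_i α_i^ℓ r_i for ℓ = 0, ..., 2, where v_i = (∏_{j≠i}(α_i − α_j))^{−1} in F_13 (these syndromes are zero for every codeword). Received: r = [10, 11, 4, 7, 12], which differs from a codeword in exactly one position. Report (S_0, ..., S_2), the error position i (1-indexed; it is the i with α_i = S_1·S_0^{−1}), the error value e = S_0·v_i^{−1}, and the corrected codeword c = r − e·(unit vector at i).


S = (9, 2, 12), error at position 4, error magnitude e = 6, c = [10, 11, 4, 1, 12].

Step 1: column multipliers v_i = (∏_{j≠i}(α_i − α_j))^{−1} mod 13.
  i = 1 (α = 5): (5−2)(5−10)(5−6)(5−12) = 3·(−5)·(−1)·(−7) = −105 ≡ 12, so v_1 = 12^{−1} = 12 (mod 13).
  i = 2 (α = 2): (2−5)(2−10)(2−6)(2−12) = (−3)·(−8)·(−4)·(−10) = 960 ≡ 11, so v_2 = 11^{−1} = 6 (mod 13).
  i = 3 (α = 10): (10−5)(10−2)(10−6)(10−12) = 5·8·4·(−2) = −320 ≡ 5, so v_3 = 5^{−1} = 8 (mod 13).
  i = 4 (α = 6): (6−5)(6−2)(6−10)(6−12) = 1·4·(−4)·(−6) = 96 ≡ 5, so v_4 = 5^{−1} = 8 (mod 13).
  i = 5 (α = 12): (12−5)(12−2)(12−10)(12−6) = 7·10·2·6 = 840 ≡ 8, so v_5 = 8^{−1} = 5 (mod 13).
  v = [12, 6, 8, 8, 5].
Step 2: syndromes of r = [10, 11, 4, 7, 12] (all sums mod 13).
  S_0 = Σ v_i r_i = 12·10 + 6·11 + 8·4 + 8·7 + 5·12 = 334 ≡ 9.
  S_1 = Σ v_i α_i r_i = 12·5·10 + 6·2·11 + 8·10·4 + 8·6·7 + 5·12·12 = 2108 ≡ 2.
  α_i^2 mod 13 = [12, 4, 9, 10, 1].
  S_2 = Σ v_i α_i^2 r_i = 12·12·10 + 6·4·11 + 8·9·4 + 8·10·7 + 5·1·12 = 2612 ≡ 12.
  S = (9, 2, 12) ≠ 0, so r is not a codeword (an error is present).
Step 3: locate the error. For a single error e at position i, S_ℓ = v_i·e·α_i^ℓ, so α_err = S_1/S_0.
  S_0^{−1} = 9^{−1} = 3 (mod 13), so α_err = 2·3 = 6 ≡ 6 = α_4. Error position i = 4.
  Consistency check: S_2/S_1 = 12·7 = 84 ≡ 6 = α_err ✓ (single-error assumption holds).
Step 4: error magnitude e = S_0/v_4 = S_0·∏_{j≠4}(α_4 − α_j) = 9·5 = 45 ≡ 6 (mod 13).
Step 5: correct position 4: c_4 = r_4 − e = 7 − 6 ≡ 1 (mod 13). Hence c = [10, 11, 4, 1, 12].
  Check: interpolating c through the α_i gives m(x) = 3 + 4·x (degree < 2) with m(α_i) = c_i for every i, so c is indeed a codeword.


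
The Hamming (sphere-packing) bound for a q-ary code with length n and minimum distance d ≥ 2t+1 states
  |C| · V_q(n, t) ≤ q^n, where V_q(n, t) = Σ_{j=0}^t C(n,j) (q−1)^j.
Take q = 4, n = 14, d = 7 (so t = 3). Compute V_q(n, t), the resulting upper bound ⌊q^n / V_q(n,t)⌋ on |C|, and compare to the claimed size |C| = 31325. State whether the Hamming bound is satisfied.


V_q(n, t) = 10690, q^n = 268435456, Hamming bound = 25110, |C| = 31325 > bound (violated).

Step 1: Compute V_q(n, t) = Σ_{j=0}^3 C(n, j) (q−1)^j.
  j = 0: C(14,0)·(3)^0 = 1·1 = 1.
  j = 1: C(14,1)·(3)^1 = 14·3 = 42.
  j = 2: C(14,2)·(3)^2 = 91·9 = 819.
  j = 3: C(14,3)·(3)^3 = 364·27 = 9828.
  V_q(n, t) = 1 + 42 + 819 + 9828 = 10690.
Step 2: q^n = 4^14 = 268435456.
Step 3: Hamming bound ⌊q^n / V_q(n,t)⌋ = ⌊268435456/10690⌋ = 25110.
Step 4: Compare |C| = 31325 to 25110: violated.
The claimed |C| lies above the Hamming bound, so no 4-ary code of length 14 with d ≥ 7 can have 31325 codewords.


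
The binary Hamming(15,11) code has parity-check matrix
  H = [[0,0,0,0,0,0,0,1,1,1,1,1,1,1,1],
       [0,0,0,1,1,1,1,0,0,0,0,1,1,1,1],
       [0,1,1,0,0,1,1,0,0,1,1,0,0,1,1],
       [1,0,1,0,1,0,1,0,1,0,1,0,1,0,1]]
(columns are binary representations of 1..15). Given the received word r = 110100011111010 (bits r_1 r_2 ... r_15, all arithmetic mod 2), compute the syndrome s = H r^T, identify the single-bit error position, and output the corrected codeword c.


s = (0, 1, 0, 1)^T, error position = 5, corrected codeword c = 110110011111010

Compute s = H r^T mod 2 one row at a time:
  s_1 = 1 + 1 + 1 + 1 + 1 + 0 + 1 + 0 = 6 ≡ 0 (mod 2).
  s_2 = 1 + 0 + 0 + 0 + 1 + 0 + 1 + 0 = 3 ≡ 1 (mod 2).
  s_3 = 1 + 0 + 0 + 0 + 1 + 1 + 1 + 0 = 4 ≡ 0 (mod 2).
  s_4 = 1 + 0 + 0 + 0 + 1 + 1 + 0 + 0 = 3 ≡ 1 (mod 2).
s = (0, 1, 0, 1)^T — this equals column 5 of H (binary 0101), so error is at position 5.
Correct: flip bit 5 of r = 110100011111010 to get c = 110110011111010.


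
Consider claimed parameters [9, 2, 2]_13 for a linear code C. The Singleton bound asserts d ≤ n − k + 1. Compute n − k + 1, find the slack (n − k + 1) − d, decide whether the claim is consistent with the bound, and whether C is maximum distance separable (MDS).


Singleton RHS = n − k + 1 = 8, slack = 6, bound satisfied, not MDS.

Singleton bound: d ≤ n − k + 1.
Here n = 9, k = 2, so n − k + 1 = 8.
Given d = 2, check d ≤ 8: YES.
Slack = (n − k + 1) − d = 6.
The code is NOT MDS (slack = 6 > 0).
Description: the claimed parameters are [9, 2, 2]_13; such a code would be non-MDS.


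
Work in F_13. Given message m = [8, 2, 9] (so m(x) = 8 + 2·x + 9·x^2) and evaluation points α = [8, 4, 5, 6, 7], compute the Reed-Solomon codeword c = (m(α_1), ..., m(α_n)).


c = [2, 4, 9, 6, 8]

Message polynomial: m(x) = 8 + 2·x + 9·x^2 (mod 13).
For each evaluation point α_i, compute m(α_i) mod 13:
  α_1 = 8: Horner steps 9 → 9 → 2, so m(8) = 2.
  α_2 = 4: Horner steps 9 → 12 → 4, so m(4) = 4.
  α_3 = 5: Horner steps 9 → 8 → 9, so m(5) = 9.
  α_4 = 6: Horner steps 9 → 4 → 6, so m(6) = 6.
  α_5 = 7: Horner steps 9 → 0 → 8, so m(7) = 8.
Codeword c = [2, 4, 9, 6, 8] ∈ F_13^5.


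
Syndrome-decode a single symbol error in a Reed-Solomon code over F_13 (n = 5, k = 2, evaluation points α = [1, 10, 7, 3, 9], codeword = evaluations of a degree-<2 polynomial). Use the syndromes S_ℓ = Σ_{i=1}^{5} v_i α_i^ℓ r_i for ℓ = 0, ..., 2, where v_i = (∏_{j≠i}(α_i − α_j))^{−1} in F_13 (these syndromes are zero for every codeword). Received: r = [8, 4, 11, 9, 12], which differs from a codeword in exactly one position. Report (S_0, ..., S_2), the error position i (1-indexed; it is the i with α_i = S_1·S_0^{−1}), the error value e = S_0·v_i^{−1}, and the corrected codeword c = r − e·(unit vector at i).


S = (9, 12, 3), error at position 2, error magnitude e = 11, c = [8, 6, 11, 9, 12].

Step 1: column multipliers v_i = (∏_{j≠i}(α_i − α_j))^{−1} mod 13.
  i = 1 (α = 1): (1−10)(1−7)(1−3)(1−9) = (−9)·(−6)·(−2)·(−8) = 864 ≡ 6, so v_1 = 6^{−1} = 11 (mod 13).
  i = 2 (α = 10): (10−1)(10−7)(10−3)(10−9) = 9·3·7·1 = 189 ≡ 7, so v_2 = 7^{−1} = 2 (mod 13).
  i = 3 (α = 7): (7−1)(7−10)(7−3)(7−9) = 6·(−3)·4·(−2) = 144 ≡ 1, so v_3 = 1^{−1} = 1 (mod 13).
  i = 4 (α = 3): (3−1)(3−10)(3−7)(3−9) = 2·(−7)·(−4)·(−6) = −336 ≡ 2, so v_4 = 2^{−1} = 7 (mod 13).
  i = 5 (α = 9): (9−1)(9−10)(9−7)(9−3) = 8·(−1)·2·6 = −96 ≡ 8, so v_5 = 8^{−1} = 5 (mod 13).
  v = [11, 2, 1, 7, 5].
Step 2: syndromes of r = [8, 4, 11, 9, 12] (all sums mod 13).
  S_0 = Σ v_i r_i = 11·8 + 2·4 + 1·11 + 7·9 + 5·12 = 230 ≡ 9.
  S_1 = Σ v_i α_i r_i = 11·1·8 + 2·10·4 + 1·7·11 + 7·3·9 + 5·9·12 = 974 ≡ 12.
  α_i^2 mod 13 = [1, 9, 10, 9, 3].
  S_2 = Σ v_i α_i^2 r_i = 11·1·8 + 2·9·4 + 1·10·11 + 7·9·9 + 5·3·12 = 1017 ≡ 3.
  S = (9, 12, 3) ≠ 0, so r is not a codeword (an error is present).
Step 3: locate the error. For a single error e at position i, S_ℓ = v_i·e·α_i^ℓ, so α_err = S_1/S_0.
  S_0^{−1} = 9^{−1} = 3 (mod 13), so α_err = 12·3 = 36 ≡ 10 = α_2. Error position i = 2.
  Consistency check: S_2/S_1 = 3·12 = 36 ≡ 10 = α_err ✓ (single-error assumption holds).
Step 4: error magnitude e = S_0/v_2 = S_0·∏_{j≠2}(α_2 − α_j) = 9·7 = 63 ≡ 11 (mod 13).
Step 5: correct position 2: c_2 = r_2 − e = 4 − 11 ≡ 6 (mod 13). Hence c = [8, 6, 11, 9, 12].
  Check: interpolating c through the α_i gives m(x) = 1 + 7·x (degree < 2) with m(α_i) = c_i for every i, so c is indeed a codeword.


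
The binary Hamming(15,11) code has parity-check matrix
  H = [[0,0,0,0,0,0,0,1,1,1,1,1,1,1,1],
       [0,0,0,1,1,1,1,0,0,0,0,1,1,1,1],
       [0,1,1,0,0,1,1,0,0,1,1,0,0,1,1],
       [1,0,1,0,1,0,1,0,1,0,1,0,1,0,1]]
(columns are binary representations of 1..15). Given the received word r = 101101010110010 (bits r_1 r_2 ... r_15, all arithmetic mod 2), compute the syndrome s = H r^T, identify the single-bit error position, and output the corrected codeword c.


s = (0, 1, 1, 1)^T, error position = 7, corrected codeword c = 101101110110010

Compute s = H r^T mod 2 one row at a time:
  s_1 = 1 + 0 + 1 + 1 + 0 + 0 + 1 + 0 = 4 ≡ 0 (mod 2).
  s_2 = 1 + 0 + 1 + 0 + 0 + 0 + 1 + 0 = 3 ≡ 1 (mod 2).
  s_3 = 0 + 1 + 1 + 0 + 1 + 1 + 1 + 0 = 5 ≡ 1 (mod 2).
  s_4 = 1 + 1 + 0 + 0 + 0 + 1 + 0 + 0 = 3 ≡ 1 (mod 2).
s = (0, 1, 1, 1)^T — this equals column 7 of H (binary 0111), so error is at position 7.
Correct: flip bit 7 of r = 101101010110010 to get c = 101101110110010.


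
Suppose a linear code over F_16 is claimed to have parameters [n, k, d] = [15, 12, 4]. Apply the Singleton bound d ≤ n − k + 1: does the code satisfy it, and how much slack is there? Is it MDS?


Singleton RHS = n − k + 1 = 4, slack = 0, bound satisfied, MDS.

Singleton bound: d ≤ n − k + 1.
Here n = 15, k = 12, so n − k + 1 = 4.
Given d = 4, check d ≤ 4: YES.
Slack = (n − k + 1) − d = 0.
The code is MDS (slack = 0).
Description: the claimed parameters are [15, 12, 4]_16; such a code would be MDS (meets Singleton bound).


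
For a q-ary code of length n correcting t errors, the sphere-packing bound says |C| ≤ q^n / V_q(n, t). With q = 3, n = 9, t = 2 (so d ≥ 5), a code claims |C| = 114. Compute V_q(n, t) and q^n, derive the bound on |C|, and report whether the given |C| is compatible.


V_q(n, t) = 163, q^n = 19683, Hamming bound = 120, |C| = 114 ≤ bound (satisfied).

Step 1: Compute V_q(n, t) = Σ_{j=0}^2 C(n, j) (q−1)^j.
  j = 0: C(9,0)·(2)^0 = 1·1 = 1.
  j = 1: C(9,1)·(2)^1 = 9·2 = 18.
  j = 2: C(9,2)·(2)^2 = 36·4 = 144.
  V_q(n, t) = 1 + 18 + 144 = 163.
Step 2: q^n = 3^9 = 19683.
Step 3: Hamming bound ⌊q^n / V_q(n,t)⌋ = ⌊19683/163⌋ = 120.
Step 4: Compare |C| = 114 to 120: satisfied.
The claimed |C| lies below the Hamming bound.


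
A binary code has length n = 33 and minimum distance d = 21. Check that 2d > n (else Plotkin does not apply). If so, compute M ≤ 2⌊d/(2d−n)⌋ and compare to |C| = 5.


Plotkin bound M ≤ 4; given |C| = 5 > bound (violated).

Check applicability: 2d = 42, n = 33.
2d − n = 9 > 0, so Plotkin applies.
Compute d/(2d−n) = 21/9 ≈ 2.3333.
⌊d/(2d−n)⌋ = 2.
Plotkin bound: M ≤ 2·2 = 4.
Given |C| = 5, check: VIOLATED.
This |C| is above the Plotkin bound, so no binary code with n = 33, d = 21 and 5 codewords exists.


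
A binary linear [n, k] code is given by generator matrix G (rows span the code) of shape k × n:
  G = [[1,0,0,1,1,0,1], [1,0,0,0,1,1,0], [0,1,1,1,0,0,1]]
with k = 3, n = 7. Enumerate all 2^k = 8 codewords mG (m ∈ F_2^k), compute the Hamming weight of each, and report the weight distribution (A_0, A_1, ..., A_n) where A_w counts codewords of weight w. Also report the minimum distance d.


Weight distribution: A_0 = 1, A_3 = 3, A_4 = 3, A_7 = 1. Minimum distance d = 3.

Enumerate all 2^3 = 8 messages m ∈ F_2^3.
For each, compute codeword c = mG in F_2^7, then tally its weight.
  m = 000 → c = 0000000, weight = 0.
  m = 100 → c = 1001101, weight = 4.
  m = 010 → c = 1000110, weight = 3.
  m = 110 → c = 0001011, weight = 3.
  m = 001 → c = 0111001, weight = 4.
  m = 101 → c = 1110100, weight = 4.
  m = 011 → c = 1111111, weight = 7.
  m = 111 → c = 0110010, weight = 3.
Tally weights:
  weight 0: 1 codewords.
  weight 3: 3 codewords.
  weight 4: 3 codewords.
  weight 7: 1 codewords.
Minimum distance d = smallest w > 0 with A_w > 0 = 3.
Sanity: Σ A_w = 8 = 2^3 = 8 ✓.


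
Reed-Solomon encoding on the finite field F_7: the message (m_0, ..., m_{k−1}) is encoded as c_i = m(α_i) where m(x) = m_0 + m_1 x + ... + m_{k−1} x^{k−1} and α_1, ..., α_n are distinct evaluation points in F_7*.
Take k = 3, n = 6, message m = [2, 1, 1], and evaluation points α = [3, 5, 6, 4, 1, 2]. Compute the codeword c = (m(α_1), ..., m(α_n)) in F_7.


c = [0, 4, 2, 1, 4, 1]

Message polynomial: m(x) = 2 + 1·x + 1·x^2 (mod 7).
For each evaluation point α_i, compute m(α_i) mod 7:
  α_1 = 3: Horner steps 1 → 4 → 0, so m(3) = 0.
  α_2 = 5: Horner steps 1 → 6 → 4, so m(5) = 4.
  α_3 = 6: Horner steps 1 → 0 → 2, so m(6) = 2.
  α_4 = 4: Horner steps 1 → 5 → 1, so m(4) = 1.
  α_5 = 1: Horner steps 1 → 2 → 4, so m(1) = 4.
  α_6 = 2: Horner steps 1 → 3 → 1, so m(2) = 1.
Codeword c = [0, 4, 2, 1, 4, 1] ∈ F_7^6.


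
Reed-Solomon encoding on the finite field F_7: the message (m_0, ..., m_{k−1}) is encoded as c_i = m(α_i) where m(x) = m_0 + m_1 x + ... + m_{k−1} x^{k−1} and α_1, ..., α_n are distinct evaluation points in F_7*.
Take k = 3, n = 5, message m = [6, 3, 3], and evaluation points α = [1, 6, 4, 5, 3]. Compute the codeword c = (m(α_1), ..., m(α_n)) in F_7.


c = [5, 6, 3, 5, 0]

Message polynomial: m(x) = 6 + 3·x + 3·x^2 (mod 7).
For each evaluation point α_i, compute m(α_i) mod 7:
  α_1 = 1: Horner steps 3 → 6 → 5, so m(1) = 5.
  α_2 = 6: Horner steps 3 → 0 → 6, so m(6) = 6.
  α_3 = 4: Horner steps 3 → 1 → 3, so m(4) = 3.
  α_4 = 5: Horner steps 3 → 4 → 5, so m(5) = 5.
  α_5 = 3: Horner steps 3 → 5 → 0, so m(3) = 0.
Codeword c = [5, 6, 3, 5, 0] ∈ F_7^5.
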